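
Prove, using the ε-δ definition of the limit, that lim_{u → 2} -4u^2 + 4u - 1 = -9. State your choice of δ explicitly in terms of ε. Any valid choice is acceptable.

δ = min(2, ε/20)

Let ε > 0 be given. We want δ > 0 such that 0 < |u − 2| < δ implies |(-4u^2 + 4u - 1) + 9| < ε.
(-4u^2 + 4u - 1) + 9 = -4u^2 + 4u + 8 = (u − 2)(-4u - 4).
So |(-4u^2 + 4u - 1) + 9| = |u − 2|·|-4u - 4|.
Require δ ≤ 2. Then |u − 2| < 2 gives |u| < 4, and by the triangle inequality |-4u - 4| ≤ 4·4 + 4 = 20.
Hence |(-4u^2 + 4u - 1) + 9| ≤ 20|u − 2| < ε provided |u − 2| < ε/20.
Take δ = min(2, ε/20). Then 0 < |u − 2| < δ gives both |u − 2| < 2 and |u − 2| < ε/20, so |(-4u^2 + 4u - 1) + 9| < ε.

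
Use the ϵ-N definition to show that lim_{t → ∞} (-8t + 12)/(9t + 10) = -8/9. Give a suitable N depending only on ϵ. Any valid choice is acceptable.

N = (188/81)/ϵ

Fix ϵ > 0. We seek N > 0 such that t > N implies |(-8t + 12)/(9t + 10) + 8/9| < ϵ.
(-8t + 12)/(9t + 10) + 8/9 = (9(-8t + 12) − (-8)(9t + 10)) / (9(9t + 10)) = 188/(9(9t + 10)).
For t > 0 we have 9t + 10 > 9t, so |(-8t + 12)/(9t + 10) + 8/9| = 188/(9(9t + 10)) < 188/(9·9t) = (188/81)/t.
Thus |(-8t + 12)/(9t + 10) + 8/9| < ϵ whenever t > (188/81)/ϵ.
Take N = (188/81)/ϵ. If t > N then |(-8t + 12)/(9t + 10) + 8/9| < (188/81)/t < ϵ.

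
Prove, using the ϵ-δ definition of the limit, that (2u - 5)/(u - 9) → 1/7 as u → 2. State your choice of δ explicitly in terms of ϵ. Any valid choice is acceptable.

δ = min(7/2, (49/26)ϵ)

Let ϵ > 0 be given. We want δ > 0 with 0 < |u − 2| < δ ⇒ |(2u - 5)/(u - 9) − (1/7)| < ϵ.
Combining over a common denominator, (2u - 5)/(u - 9) − (1/7) = [(2u - 5)·(-7) − (-1)·(u - 9)] / [(-7)·(u - 9)] = -13(u − 2) / ((-7)(u - 9)).
So |(2u - 5)/(u - 9) − (1/7)| = 13|u − 2| / (7·|u − 9|).
Require δ ≤ 7/2, so |u − 9| ≥ |-7| − |u − 2| > 7 − 7/2 = 7/2.
Hence |(2u - 5)/(u - 9) − (1/7)| < 13|u − 2|/(7·(7/2)) = (26/49)|u − 2|, which is < ϵ once |u − 2| < (49/26)ϵ.
Take δ = min(7/2, (49/26)ϵ). Then 0 < |u − 2| < δ forces both bounds, so |(2u - 5)/(u - 9) − (1/7)| < ϵ.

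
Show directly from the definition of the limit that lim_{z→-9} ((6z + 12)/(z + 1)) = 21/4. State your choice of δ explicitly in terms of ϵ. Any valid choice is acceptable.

δ = min(4, (16/3)ϵ)

Suppose ϵ > 0. We want δ > 0 with 0 < |z + 9| < δ ⇒ |(6z + 12)/(z + 1) − (21/4)| < ϵ.
Combining over a common denominator, (6z + 12)/(z + 1) − (21/4) = [(6z + 12)·(-8) − (-42)·(z + 1)] / [(-8)·(z + 1)] = -6(z + 9) / ((-8)(z + 1)).
So |(6z + 12)/(z + 1) − (21/4)| = 6|z + 9| / (8·|z + 1|).
Restrict δ ≤ 4. Then |z + 9| < 4 gives |z + 1| = |(z + 9) + (-8)| ≥ 8 − 4 = 4.
Hence |(6z + 12)/(z + 1) − (21/4)| < 6|z + 9|/(8·4) = (3/16)|z + 9|, which is < ϵ once |z + 9| < (16/3)ϵ.
Take δ = min(4, (16/3)ϵ). Then 0 < |z + 9| < δ forces both bounds, so |(6z + 12)/(z + 1) − (21/4)| < ϵ.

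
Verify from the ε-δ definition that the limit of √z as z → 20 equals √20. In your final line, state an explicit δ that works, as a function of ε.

δ = min(20, √20·ε)

Let ε > 0 be given. We want δ > 0 such that 0 < |z − 20| < δ implies |√z − √20| < ε.
Rationalise: √z − √20 = (z − 20)/(√z + √20), so |√z − √20| = |z − 20|/(√z + √20).
Restrict δ ≤ 20 so that |z − 20| < 20 forces z > 0, and then √z + √20 > √20.
Hence |√z − √20| < |z − 20|/√20, which is < ε once |z − 20| < √20·ε.
Take δ = min(20, √20·ε). If 0 < |z − 20| < δ then z > 0 and |√z − √20| < |z − 20|/√20 < ε.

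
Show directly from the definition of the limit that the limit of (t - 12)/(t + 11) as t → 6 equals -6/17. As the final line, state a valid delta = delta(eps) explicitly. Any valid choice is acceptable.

delta = min(17/2, (289/46)eps)

Let eps > 0. We want delta > 0 with 0 < |t − 6| < delta ⇒ |(t - 12)/(t + 11) + 6/17| < eps.
Combining over a common denominator, (t - 12)/(t + 11) + 6/17 = [(t - 12)·17 − (-6)·(t + 11)] / [17·(t + 11)] = 23(t − 6) / (17(t + 11)).
So |(t - 12)/(t + 11) + 6/17| = 23|t − 6| / (17·|t + 11|).
Restrict delta ≤ 17/2. Then |t − 6| < 17/2 gives |t + 11| = |(t − 6) + 17| ≥ 17 − 17/2 = 17/2.
Hence |(t - 12)/(t + 11) + 6/17| < 23|t − 6|/(17·(17/2)) = (46/289)|t − 6|, which is < eps once |t − 6| < (289/46)eps.
Take delta = min(17/2, (289/46)eps). Then 0 < |t − 6| < delta forces both bounds, so |(t - 12)/(t + 11) + 6/17| < eps.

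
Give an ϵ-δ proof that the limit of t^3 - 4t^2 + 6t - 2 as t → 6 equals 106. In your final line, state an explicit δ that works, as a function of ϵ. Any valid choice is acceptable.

Let ϵ > 0. We want δ > 0 such that 0 < |t − 6| < δ implies |(t^3 - 4t^2 + 6t - 2) − 106| < ϵ.
(t^3 - 4t^2 + 6t - 2) − 106 = t^3 - 4t^2 + 6t - 108 = (t − 6)(t^2 + 2t + 18).
So |(t^3 - 4t^2 + 6t - 2) − 106| = |t − 6|·|t^2 + 2t + 18|.
Assume first that |t − 6| < 1, so |t| < 7. Then |t^2 + 2t + 18| ≤ 7^2 + 2·7 + 18 = 81.
Hence |(t^3 - 4t^2 + 6t - 2) − 106| ≤ 81|t − 6| < ϵ provided |t − 6| < ϵ/81.
Choosing δ = min(1, ϵ/81) ensures both conditions, hence |(t^3 - 4t^2 + 6t - 2) − 106| < ϵ.

δ = min(1, ϵ/81)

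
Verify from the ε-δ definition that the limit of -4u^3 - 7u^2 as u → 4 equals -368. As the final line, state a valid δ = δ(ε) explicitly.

δ = min(1, ε/307)

Suppose ε > 0. We want δ > 0 such that 0 < |u − 4| < δ implies |(-4u^3 - 7u^2) + 368| < ε.
(-4u^3 - 7u^2) + 368 = -4u^3 - 7u^2 + 368 = (u − 4)(-4u^2 - 23u - 92).
So |(-4u^3 - 7u^2) + 368| = |u − 4|·|-4u^2 - 23u - 92|.
Assume first that |u − 4| < 1, so |u| < 5. Then |-4u^2 - 23u - 92| ≤ 4·5^2 + 23·5 + 92 = 307.
Hence |(-4u^3 - 7u^2) + 368| ≤ 307|u − 4| < ε provided |u − 4| < ε/307.
Take δ = min(1, ε/307). Then 0 < |u − 4| < δ gives both |u − 4| < 1 and |u − 4| < ε/307, so |(-4u^3 - 7u^2) + 368| < ε.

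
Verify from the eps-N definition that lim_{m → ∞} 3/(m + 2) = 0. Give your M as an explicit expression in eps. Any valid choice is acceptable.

M = 3/eps

Let eps > 0. For m ≥ 1, |3/(m + 2) − 0| = 3/(m + 2) ≤ 3/m.
We need 3/m < eps, i.e. m > 3/eps.
Take M = 3/eps. If m > M then |3/(m + 2)| ≤ 3/m < eps.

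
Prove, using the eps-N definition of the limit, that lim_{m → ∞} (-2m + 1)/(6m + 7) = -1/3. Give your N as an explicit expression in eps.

Fix eps > 0. For m ≥ 1, |(-2m + 1)/(6m + 7) + 1/3| = |20|/(6(6m + 7)) = 20/(6(6m + 7)).
Since 6m + 7 ≥ 6m for m ≥ 1, this is ≤ 20/(6·6m) = (5/9)/m.
So |(-2m + 1)/(6m + 7) + 1/3| < eps whenever m > (5/9)/eps.
Take N = (5/9)/eps. If m > N then |(-2m + 1)/(6m + 7) + 1/3| ≤ (5/9)/m < eps.

N = (5/9)/eps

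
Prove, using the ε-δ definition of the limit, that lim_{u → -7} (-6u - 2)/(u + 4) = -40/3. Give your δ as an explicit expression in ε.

Let ε > 0 be given. We want δ > 0 with 0 < |u + 7| < δ ⇒ |(-6u - 2)/(u + 4) + 40/3| < ε.
Combining over a common denominator, (-6u - 2)/(u + 4) + 40/3 = [(-6u - 2)·(-3) − 40·(u + 4)] / [(-3)·(u + 4)] = -22(u + 7) / ((-3)(u + 4)).
So |(-6u - 2)/(u + 4) + 40/3| = 22|u + 7| / (3·|u + 4|).
Require δ ≤ 3/2, so |u + 4| ≥ |-3| − |u + 7| > 3 − 3/2 = 3/2.
Hence |(-6u - 2)/(u + 4) + 40/3| < 22|u + 7|/(3·(3/2)) = (44/9)|u + 7|, which is < ε once |u + 7| < (9/44)ε.
Take δ = min(3/2, (9/44)ε). Then 0 < |u + 7| < δ forces both bounds, so |(-6u - 2)/(u + 4) + 40/3| < ε.

δ = min(3/2, (9/44)ε)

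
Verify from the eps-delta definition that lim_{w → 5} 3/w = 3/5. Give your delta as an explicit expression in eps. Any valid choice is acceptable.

Let eps > 0. We seek delta > 0 such that 0 < |w − 5| < delta implies |3/w − (3/5)| < eps.
|3/w − (3/5)| = 3·|5 − w|/(5·|w|) = 3|w − 5|/(5|w|).
Require delta ≤ 5/2 so that |w| > 5 − 5/2 = 5/2, hence 5|w| > 25/2.
Then |3/w − (3/5)| < 3|w − 5|/(25/2), which is < eps when |w − 5| < (25/6)eps.
Take delta = min(5/2, (25/6)eps). Then 0 < |w − 5| < delta gives both |w − 5| < 5/2 and |w − 5| < (25/6)eps, so |3/w − (3/5)| < eps.

delta = min(5/2, (25/6)eps)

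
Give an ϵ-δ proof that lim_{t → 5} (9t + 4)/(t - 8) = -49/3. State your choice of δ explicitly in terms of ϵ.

Fix ϵ > 0. We want δ > 0 with 0 < |t − 5| < δ ⇒ |(9t + 4)/(t - 8) + 49/3| < ϵ.
Combining over a common denominator, (9t + 4)/(t - 8) + 49/3 = [(9t + 4)·(-3) − 49·(t - 8)] / [(-3)·(t - 8)] = -76(t − 5) / ((-3)(t - 8)).
So |(9t + 4)/(t - 8) + 49/3| = 76|t − 5| / (3·|t − 8|).
Restrict δ ≤ 3/2. Then |t − 5| < 3/2 gives |t − 8| = |(t − 5) + (-3)| ≥ 3 − 3/2 = 3/2.
Hence |(9t + 4)/(t - 8) + 49/3| < 76|t − 5|/(3·(3/2)) = (152/9)|t − 5|, which is < ϵ once |t − 5| < (9/152)ϵ.
Take δ = min(3/2, (9/152)ϵ). Then 0 < |t − 5| < δ forces both bounds, so |(9t + 4)/(t - 8) + 49/3| < ϵ.

δ = min(3/2, (9/152)ϵ)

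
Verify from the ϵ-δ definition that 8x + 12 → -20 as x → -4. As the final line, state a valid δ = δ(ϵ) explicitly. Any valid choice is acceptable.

δ = ϵ/8

Suppose ϵ > 0. We need δ > 0 so that 0 < |x + 4| < δ implies |(8x + 12) + 20| < ϵ.
|(8x + 12) + 20| = |8x + 32| = 8|x + 4|.
So 8|x + 4| < ϵ exactly when |x + 4| < ϵ/8.
Choosing δ = ϵ/8 gives |(8x + 12) + 20| = 8|x + 4| < ϵ whenever |x + 4| < δ.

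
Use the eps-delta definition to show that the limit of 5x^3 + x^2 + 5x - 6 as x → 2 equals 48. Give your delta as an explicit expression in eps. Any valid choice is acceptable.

Let eps > 0. We want delta > 0 such that 0 < |x − 2| < delta implies |(5x^3 + x^2 + 5x - 6) − 48| < eps.
(5x^3 + x^2 + 5x - 6) − 48 = 5x^3 + x^2 + 5x - 54 = (x − 2)(5x^2 + 11x + 27).
So |(5x^3 + x^2 + 5x - 6) − 48| = |x − 2|·|5x^2 + 11x + 27|.
Require delta ≤ 1. Then |x − 2| < 1 gives |x| < 3, and by the triangle inequality |5x^2 + 11x + 27| ≤ 5·3^2 + 11·3 + 27 = 105.
Hence |(5x^3 + x^2 + 5x - 6) − 48| ≤ 105|x − 2| < eps provided |x − 2| < eps/105.
Choosing delta = min(1, eps/105) ensures both conditions, hence |(5x^3 + x^2 + 5x - 6) − 48| < eps.

delta = min(1, eps/105)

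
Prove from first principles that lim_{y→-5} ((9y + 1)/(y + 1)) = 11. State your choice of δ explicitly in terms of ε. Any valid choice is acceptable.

Let ε > 0. We want δ > 0 with 0 < |y + 5| < δ ⇒ |(9y + 1)/(y + 1) − 11| < ε.
Combining over a common denominator, (9y + 1)/(y + 1) − 11 = [(9y + 1)·(-4) − (-44)·(y + 1)] / [(-4)·(y + 1)] = 8(y + 5) / ((-4)(y + 1)).
So |(9y + 1)/(y + 1) − 11| = 8|y + 5| / (4·|y + 1|).
Require δ ≤ 2, so |y + 1| ≥ |-4| − |y + 5| > 4 − 2 = 2.
Hence |(9y + 1)/(y + 1) − 11| < 8|y + 5|/(4·2) = |y + 5|, which is < ε once |y + 5| < ε.
Take δ = min(2, ε). Then 0 < |y + 5| < δ forces both bounds, so |(9y + 1)/(y + 1) − 11| < ε.

δ = min(2, ε)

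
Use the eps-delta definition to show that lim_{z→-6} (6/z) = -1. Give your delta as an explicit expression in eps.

delta = min(3, 3eps)

Fix eps > 0. We seek delta > 0 such that 0 < |z + 6| < delta implies |6/z + 1| < eps.
|6/z + 1| = 6·|-6 − z|/(6·|z|) = 6|z + 6|/(6|z|).
Require delta ≤ 3 so that |z| > 6 − 3 = 3, hence 6|z| > 18.
Then |6/z + 1| < 6|z + 6|/18, which is < eps when |z + 6| < 3eps.
Take delta = min(3, 3eps). Then 0 < |z + 6| < delta gives both |z + 6| < 3 and |z + 6| < 3eps, so |6/z + 1| < eps.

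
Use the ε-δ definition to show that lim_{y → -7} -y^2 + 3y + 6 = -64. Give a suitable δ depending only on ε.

δ = min(2, ε/19)

Let ε > 0. We want δ > 0 such that 0 < |y + 7| < δ implies |(-y^2 + 3y + 6) + 64| < ε.
(-y^2 + 3y + 6) + 64 = -y^2 + 3y + 70 = (y + 7)(-y + 10).
So |(-y^2 + 3y + 6) + 64| = |y + 7|·|-y + 10|.
Assume first that |y + 7| < 2, so |y| < 9. Then |-y + 10| ≤ 9 + 10 = 19.
Hence |(-y^2 + 3y + 6) + 64| ≤ 19|y + 7| < ε provided |y + 7| < ε/19.
Take δ = min(2, ε/19). Then 0 < |y + 7| < δ gives both |y + 7| < 2 and |y + 7| < ε/19, so |(-y^2 + 3y + 6) + 64| < ε.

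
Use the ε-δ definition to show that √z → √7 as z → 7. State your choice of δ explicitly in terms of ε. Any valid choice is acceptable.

Let ε > 0 be given. We want δ > 0 such that 0 < |z − 7| < δ implies |√z − √7| < ε.
Multiplying by the conjugate, |√z − √7| = |z − 7|/(√z + √7).
Restrict δ ≤ 7 so that |z − 7| < 7 forces z > 0, and then √z + √7 > √7.
Hence |√z − √7| < |z − 7|/√7, which is < ε once |z − 7| < √7·ε.
Take δ = min(7, √7·ε). If 0 < |z − 7| < δ then z > 0 and |√z − √7| < |z − 7|/√7 < ε.

δ = min(7, √7·ε)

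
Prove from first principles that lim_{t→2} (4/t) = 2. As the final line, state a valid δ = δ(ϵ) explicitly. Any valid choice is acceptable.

δ = min(1, (1/2)ϵ)

Suppose ϵ > 0. We seek δ > 0 such that 0 < |t − 2| < δ implies |4/t − 2| < ϵ.
|4/t − 2| = 4·|2 − t|/(2·|t|) = 4|t − 2|/(2|t|).
Require δ ≤ 1 so that |t| > 2 − 1 = 1, hence 2|t| > 2.
Then |4/t − 2| < 4|t − 2|/2, which is < ϵ when |t − 2| < (1/2)ϵ.
Take δ = min(1, (1/2)ϵ). Then 0 < |t − 2| < δ gives both |t − 2| < 1 and |t − 2| < (1/2)ϵ, so |4/t − 2| < ϵ.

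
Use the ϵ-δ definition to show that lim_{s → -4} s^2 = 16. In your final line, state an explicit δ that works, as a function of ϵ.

Let ϵ > 0 be given. We seek δ > 0 with 0 < |s + 4| < δ ⇒ |s^2 − 16| < ϵ.
Factor: s^2 − 16 = (s + 4)(s - 4), so |s^2 − 16| = |s + 4|·|s - 4|.
Impose δ ≤ 1 so that |s| < 5; then |s - 4| ≤ 9.
Hence |s^2 − 16| ≤ 9|s + 4|, which is < ϵ once |s + 4| < ϵ/9.
Take δ = min(1, ϵ/9). If 0 < |s + 4| < δ then both bounds hold and |s^2 − 16| ≤ 9|s + 4| < 9·(ϵ/9) = ϵ.

δ = min(1, ϵ/9)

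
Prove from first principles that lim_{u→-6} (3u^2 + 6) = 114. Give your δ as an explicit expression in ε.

Suppose ε > 0. We want δ > 0 such that 0 < |u + 6| < δ implies |(3u^2 + 6) − 114| < ε.
(3u^2 + 6) − 114 = 3u^2 - 108 = (u + 6)(3u - 18).
So |(3u^2 + 6) − 114| = |u + 6|·|3u - 18|.
Assume first that |u + 6| < 1, so |u| < 7. Then |3u - 18| ≤ 3·7 + 18 = 39.
Hence |(3u^2 + 6) − 114| ≤ 39|u + 6| < ε provided |u + 6| < ε/39.
Choosing δ = min(1, ε/39) ensures both conditions, hence |(3u^2 + 6) − 114| < ε.

δ = min(1, ε/39)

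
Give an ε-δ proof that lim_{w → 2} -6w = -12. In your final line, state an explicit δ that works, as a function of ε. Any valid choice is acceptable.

δ = ε/6

Suppose ε > 0. We need δ > 0 so that 0 < |w − 2| < δ implies |(-6w) + 12| < ε.
|(-6w) + 12| = |-6w + 12| = 6|w − 2|.
So 6|w − 2| < ε exactly when |w − 2| < ε/6.
Take δ = ε/6. If 0 < |w − 2| < δ then |(-6w) + 12| = 6|w − 2| < 6·(ε/6) = ε.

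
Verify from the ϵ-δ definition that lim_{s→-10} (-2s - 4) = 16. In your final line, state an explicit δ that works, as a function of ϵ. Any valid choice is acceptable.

δ = ϵ/2

Let ϵ > 0 be given. We need δ > 0 so that 0 < |s + 10| < δ implies |(-2s - 4) − 16| < ϵ.
Since (-2s - 4) − 16 = -2(s + 10), we have |(-2s - 4) − 16| = 2|s + 10|.
Thus it suffices that |s + 10| < ϵ/2.
Choosing δ = ϵ/2 gives |(-2s - 4) − 16| = 2|s + 10| < ϵ whenever |s + 10| < δ.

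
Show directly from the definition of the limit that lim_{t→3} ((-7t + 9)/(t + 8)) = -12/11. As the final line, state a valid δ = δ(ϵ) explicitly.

δ = min(11/2, (121/130)ϵ)

Suppose ϵ > 0. We want δ > 0 with 0 < |t − 3| < δ ⇒ |(-7t + 9)/(t + 8) + 12/11| < ϵ.
Combining over a common denominator, (-7t + 9)/(t + 8) + 12/11 = [(-7t + 9)·11 − (-12)·(t + 8)] / [11·(t + 8)] = -65(t − 3) / (11(t + 8)).
So |(-7t + 9)/(t + 8) + 12/11| = 65|t − 3| / (11·|t + 8|).
Require δ ≤ 11/2, so |t + 8| ≥ |11| − |t − 3| > 11 − 11/2 = 11/2.
Hence |(-7t + 9)/(t + 8) + 12/11| < 65|t − 3|/(11·(11/2)) = (130/121)|t − 3|, which is < ϵ once |t − 3| < (121/130)ϵ.
Take δ = min(11/2, (121/130)ϵ). Then 0 < |t − 3| < δ forces both bounds, so |(-7t + 9)/(t + 8) + 12/11| < ϵ.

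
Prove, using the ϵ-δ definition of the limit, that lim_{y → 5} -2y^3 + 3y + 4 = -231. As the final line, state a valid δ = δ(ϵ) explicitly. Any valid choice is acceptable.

Let ϵ > 0 be given. We want δ > 0 such that 0 < |y − 5| < δ implies |(-2y^3 + 3y + 4) + 231| < ϵ.
(-2y^3 + 3y + 4) + 231 = -2y^3 + 3y + 235 = (y − 5)(-2y^2 - 10y - 47).
So |(-2y^3 + 3y + 4) + 231| = |y − 5|·|-2y^2 - 10y - 47|.
Assume first that |y − 5| < 1, so |y| < 6. Then |-2y^2 - 10y - 47| ≤ 2·6^2 + 10·6 + 47 = 179.
Hence |(-2y^3 + 3y + 4) + 231| ≤ 179|y − 5| < ϵ provided |y − 5| < ϵ/179.
Choosing δ = min(1, ϵ/179) ensures both conditions, hence |(-2y^3 + 3y + 4) + 231| < ϵ.

δ = min(1, ϵ/179)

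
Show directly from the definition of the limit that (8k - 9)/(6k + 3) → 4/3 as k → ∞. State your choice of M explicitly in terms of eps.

M = (13/6)/eps

Let eps > 0 be given. For k ≥ 1, |(8k - 9)/(6k + 3) − (4/3)| = |-78|/(6(6k + 3)) = 78/(6(6k + 3)).
Since 6k + 3 ≥ 6k for k ≥ 1, this is ≤ 78/(6·6k) = (13/6)/k.
So |(8k - 9)/(6k + 3) − (4/3)| < eps whenever k > (13/6)/eps.
Take M = (13/6)/eps. If k > M then |(8k - 9)/(6k + 3) − (4/3)| ≤ (13/6)/k < eps.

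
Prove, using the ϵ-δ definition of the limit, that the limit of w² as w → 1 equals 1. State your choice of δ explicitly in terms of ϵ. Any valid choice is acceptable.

Fix ϵ > 0. We seek δ > 0 with 0 < |w − 1| < δ ⇒ |w² − 1| < ϵ.
Factor: w² − 1 = (w − 1)(w + 1), so |w² − 1| = |w − 1|·|w + 1|.
Restrict δ ≤ 1. Then |w − 1| < 1 gives |w| < 2, so by the triangle inequality |w + 1| ≤ 2 + 1 = 3.
Hence |w² − 1| ≤ 3|w − 1|, which is < ϵ once |w − 1| < ϵ/3.
Take δ = min(1, ϵ/3). If 0 < |w − 1| < δ then both bounds hold and |w² − 1| ≤ 3|w − 1| < 3·(ϵ/3) = ϵ.

δ = min(1, ϵ/3)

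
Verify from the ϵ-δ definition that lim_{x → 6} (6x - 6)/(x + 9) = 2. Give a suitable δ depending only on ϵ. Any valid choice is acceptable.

δ = min(15/2, (15/8)ϵ)

Let ϵ > 0. We want δ > 0 with 0 < |x − 6| < δ ⇒ |(6x - 6)/(x + 9) − 2| < ϵ.
Combining over a common denominator, (6x - 6)/(x + 9) − 2 = [(6x - 6)·15 − 30·(x + 9)] / [15·(x + 9)] = 60(x − 6) / (15(x + 9)).
So |(6x - 6)/(x + 9) − 2| = 60|x − 6| / (15·|x + 9|).
Require δ ≤ 15/2, so |x + 9| ≥ |15| − |x − 6| > 15 − 15/2 = 15/2.
Hence |(6x - 6)/(x + 9) − 2| < 60|x − 6|/(15·(15/2)) = (8/15)|x − 6|, which is < ϵ once |x − 6| < (15/8)ϵ.
Take δ = min(15/2, (15/8)ϵ). Then 0 < |x − 6| < δ forces both bounds, so |(6x - 6)/(x + 9) − 2| < ϵ.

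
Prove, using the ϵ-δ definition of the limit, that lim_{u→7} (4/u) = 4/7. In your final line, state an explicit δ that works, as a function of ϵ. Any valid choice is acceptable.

δ = min(7/2, (49/8)ϵ)

Suppose ϵ > 0. We seek δ > 0 such that 0 < |u − 7| < δ implies |4/u − (4/7)| < ϵ.
|4/u − (4/7)| = 4·|7 − u|/(7·|u|) = 4|u − 7|/(7|u|).
Require δ ≤ 7/2 so that |u| > 7 − 7/2 = 7/2, hence 7|u| > 49/2.
Then |4/u − (4/7)| < 4|u − 7|/(49/2), which is < ϵ when |u − 7| < (49/8)ϵ.
Take δ = min(7/2, (49/8)ϵ). Then 0 < |u − 7| < δ gives both |u − 7| < 7/2 and |u − 7| < (49/8)ϵ, so |4/u − (4/7)| < ϵ.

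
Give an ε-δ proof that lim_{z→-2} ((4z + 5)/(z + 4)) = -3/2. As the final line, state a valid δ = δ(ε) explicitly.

Fix ε > 0. We want δ > 0 with 0 < |z + 2| < δ ⇒ |(4z + 5)/(z + 4) + 3/2| < ε.
Combining over a common denominator, (4z + 5)/(z + 4) + 3/2 = [(4z + 5)·2 − (-3)·(z + 4)] / [2·(z + 4)] = 11(z + 2) / (2(z + 4)).
So |(4z + 5)/(z + 4) + 3/2| = 11|z + 2| / (2·|z + 4|).
Require δ ≤ 1, so |z + 4| ≥ |2| − |z + 2| > 2 − 1 = 1.
Hence |(4z + 5)/(z + 4) + 3/2| < 11|z + 2|/(2·1) = (11/2)|z + 2|, which is < ε once |z + 2| < (2/11)ε.
Take δ = min(1, (2/11)ε). Then 0 < |z + 2| < δ forces both bounds, so |(4z + 5)/(z + 4) + 3/2| < ε.

δ = min(1, (2/11)ε)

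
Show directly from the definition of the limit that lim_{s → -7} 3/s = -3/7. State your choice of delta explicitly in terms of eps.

Suppose eps > 0. We seek delta > 0 such that 0 < |s + 7| < delta implies |3/s + 3/7| < eps.
|3/s + 3/7| = 3·|-7 − s|/(7·|s|) = 3|s + 7|/(7|s|).
Restrict delta ≤ 7/2. Then |s + 7| < 7/2 gives |s| > 7/2, so 7|s| > 49/2.
Then |3/s + 3/7| < 3|s + 7|/(49/2), which is < eps when |s + 7| < (49/6)eps.
Take delta = min(7/2, (49/6)eps). Then 0 < |s + 7| < delta gives both |s + 7| < 7/2 and |s + 7| < (49/6)eps, so |3/s + 3/7| < eps.

delta = min(7/2, (49/6)eps)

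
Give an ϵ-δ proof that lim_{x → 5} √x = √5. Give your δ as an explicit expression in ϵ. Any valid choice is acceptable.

Let ϵ > 0. We want δ > 0 such that 0 < |x − 5| < δ implies |√x − √5| < ϵ.
Multiplying by the conjugate, |√x − √5| = |x − 5|/(√x + √5).
Restrict δ ≤ 5 so that |x − 5| < 5 forces x > 0, and then √x + √5 > √5.
Hence |√x − √5| < |x − 5|/√5, which is < ϵ once |x − 5| < √5·ϵ.
Take δ = min(5, √5·ϵ). If 0 < |x − 5| < δ then x > 0 and |√x − √5| < |x − 5|/√5 < ϵ.

δ = min(5, √5·ϵ)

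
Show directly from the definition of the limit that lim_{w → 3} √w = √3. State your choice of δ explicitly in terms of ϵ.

Let ϵ > 0 be given. We want δ > 0 such that 0 < |w − 3| < δ implies |√w − √3| < ϵ.
Multiplying by the conjugate, |√w − √3| = |w − 3|/(√w + √3).
Restrict δ ≤ 3 so that |w − 3| < 3 forces w > 0, and then √w + √3 > √3.
Hence |√w − √3| < |w − 3|/√3, which is < ϵ once |w − 3| < √3·ϵ.
Take δ = min(3, √3·ϵ). If 0 < |w − 3| < δ then w > 0 and |√w − √3| < |w − 3|/√3 < ϵ.

δ = min(3, √3·ϵ)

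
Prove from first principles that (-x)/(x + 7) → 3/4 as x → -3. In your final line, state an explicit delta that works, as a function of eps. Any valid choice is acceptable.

Fix eps > 0. We want delta > 0 with 0 < |x + 3| < delta ⇒ |(-x)/(x + 7) − (3/4)| < eps.
Combining over a common denominator, (-x)/(x + 7) − (3/4) = [(-x)·4 − 3·(x + 7)] / [4·(x + 7)] = -7(x + 3) / (4(x + 7)).
So |(-x)/(x + 7) − (3/4)| = 7|x + 3| / (4·|x + 7|).
Require delta ≤ 2, so |x + 7| ≥ |4| − |x + 3| > 4 − 2 = 2.
Hence |(-x)/(x + 7) − (3/4)| < 7|x + 3|/(4·2) = (7/8)|x + 3|, which is < eps once |x + 3| < (8/7)eps.
Take delta = min(2, (8/7)eps). Then 0 < |x + 3| < delta forces both bounds, so |(-x)/(x + 7) − (3/4)| < eps.

delta = min(2, (8/7)eps)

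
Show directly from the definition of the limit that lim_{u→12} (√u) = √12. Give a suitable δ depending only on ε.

Fix ε > 0. We want δ > 0 such that 0 < |u − 12| < δ implies |√u − √12| < ε.
Multiplying by the conjugate, |√u − √12| = |u − 12|/(√u + √12).
Restrict δ ≤ 12 so that |u − 12| < 12 forces u > 0, and then √u + √12 > √12.
Hence |√u − √12| < |u − 12|/√12, which is < ε once |u − 12| < √12·ε.
Take δ = min(12, √12·ε). If 0 < |u − 12| < δ then u > 0 and |√u − √12| < |u − 12|/√12 < ε.

δ = min(12, √12·ε)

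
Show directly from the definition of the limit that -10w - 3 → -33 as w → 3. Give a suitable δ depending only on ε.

Let ε > 0 be given. We need δ > 0 so that 0 < |w − 3| < δ implies |(-10w - 3) + 33| < ε.
Since (-10w - 3) + 33 = -10(w − 3), we have |(-10w - 3) + 33| = 10|w − 3|.
So 10|w − 3| < ε exactly when |w − 3| < ε/10.
Take δ = ε/10. If 0 < |w − 3| < δ then |(-10w - 3) + 33| = 10|w − 3| < 10·(ε/10) = ε.

δ = ε/10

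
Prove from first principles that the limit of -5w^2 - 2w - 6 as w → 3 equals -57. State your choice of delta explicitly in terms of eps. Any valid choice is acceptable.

Suppose eps > 0. We want delta > 0 such that 0 < |w − 3| < delta implies |(-5w^2 - 2w - 6) + 57| < eps.
(-5w^2 - 2w - 6) + 57 = -5w^2 - 2w + 51 = (w − 3)(-5w - 17).
So |(-5w^2 - 2w - 6) + 57| = |w − 3|·|-5w - 17|.
Require delta ≤ 1. Then |w − 3| < 1 gives |w| < 4, and by the triangle inequality |-5w - 17| ≤ 5·4 + 17 = 37.
Hence |(-5w^2 - 2w - 6) + 57| ≤ 37|w − 3| < eps provided |w − 3| < eps/37.
Choosing delta = min(1, eps/37) ensures both conditions, hence |(-5w^2 - 2w - 6) + 57| < eps.

delta = min(1, eps/37)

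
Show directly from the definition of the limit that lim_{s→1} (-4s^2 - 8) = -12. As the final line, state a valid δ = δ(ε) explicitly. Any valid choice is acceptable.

Let ε > 0. We want δ > 0 such that 0 < |s − 1| < δ implies |(-4s^2 - 8) + 12| < ε.
(-4s^2 - 8) + 12 = -4s^2 + 4 = (s − 1)(-4s - 4).
So |(-4s^2 - 8) + 12| = |s − 1|·|-4s - 4|.
Require δ ≤ 2. Then |s − 1| < 2 gives |s| < 3, and by the triangle inequality |-4s - 4| ≤ 4·3 + 4 = 16.
Hence |(-4s^2 - 8) + 12| ≤ 16|s − 1| < ε provided |s − 1| < ε/16.
Choosing δ = min(2, ε/16) ensures both conditions, hence |(-4s^2 - 8) + 12| < ε.

δ = min(2, ε/16)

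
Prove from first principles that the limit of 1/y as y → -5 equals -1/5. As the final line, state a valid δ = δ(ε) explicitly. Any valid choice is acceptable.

δ = min(5/2, (25/2)ε)

Suppose ε > 0. We seek δ > 0 such that 0 < |y + 5| < δ implies |1/y + 1/5| < ε.
|1/y + 1/5| = |-5 − y|/(5·|y|) = |y + 5|/(5|y|).
Require δ ≤ 5/2 so that |y| > 5 − 5/2 = 5/2, hence 5|y| > 25/2.
Then |1/y + 1/5| < |y + 5|/(25/2), which is < ε when |y + 5| < (25/2)ε.
Take δ = min(5/2, (25/2)ε). Then 0 < |y + 5| < δ gives both |y + 5| < 5/2 and |y + 5| < (25/2)ε, so |1/y + 1/5| < ε.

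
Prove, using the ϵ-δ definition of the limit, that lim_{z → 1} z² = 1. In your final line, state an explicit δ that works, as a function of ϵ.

Suppose ϵ > 0. We seek δ > 0 with 0 < |z − 1| < δ ⇒ |z² − 1| < ϵ.
Factor: z² − 1 = (z − 1)(z + 1), so |z² − 1| = |z − 1|·|z + 1|.
Restrict δ ≤ 2. Then |z − 1| < 2 gives |z| < 3, so by the triangle inequality |z + 1| ≤ 3 + 1 = 4.
Hence |z² − 1| ≤ 4|z − 1|, which is < ϵ once |z − 1| < ϵ/4.
Take δ = min(2, ϵ/4). If 0 < |z − 1| < δ then both bounds hold and |z² − 1| ≤ 4|z − 1| < 4·(ϵ/4) = ϵ.

δ = min(2, ϵ/4)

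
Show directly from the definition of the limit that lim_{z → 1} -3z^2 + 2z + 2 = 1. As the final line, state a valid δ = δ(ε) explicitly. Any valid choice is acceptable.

Let ε > 0 be given. We want δ > 0 such that 0 < |z − 1| < δ implies |(-3z^2 + 2z + 2) − 1| < ε.
(-3z^2 + 2z + 2) − 1 = -3z^2 + 2z + 1 = (z − 1)(-3z - 1).
So |(-3z^2 + 2z + 2) − 1| = |z − 1|·|-3z - 1|.
Assume first that |z − 1| < 2, so |z| < 3. Then |-3z - 1| ≤ 3·3 + 1 = 10.
Hence |(-3z^2 + 2z + 2) − 1| ≤ 10|z − 1| < ε provided |z − 1| < ε/10.
Choosing δ = min(2, ε/10) ensures both conditions, hence |(-3z^2 + 2z + 2) − 1| < ε.

δ = min(2, ε/10)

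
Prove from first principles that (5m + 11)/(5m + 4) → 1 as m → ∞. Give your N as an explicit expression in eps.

N = (7/5)/eps

Let eps > 0 be given. For m ≥ 1, |(5m + 11)/(5m + 4) − 1| = |35|/(5(5m + 4)) = 35/(5(5m + 4)).
Since 5m + 4 ≥ 5m for m ≥ 1, this is ≤ 35/(5·5m) = (7/5)/m.
So |(5m + 11)/(5m + 4) − 1| < eps whenever m > (7/5)/eps.
Take N = (7/5)/eps. If m > N then |(5m + 11)/(5m + 4) − 1| ≤ (7/5)/m < eps.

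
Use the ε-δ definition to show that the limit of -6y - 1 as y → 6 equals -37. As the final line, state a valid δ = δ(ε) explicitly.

Let ε > 0 be given. We need δ > 0 so that 0 < |y − 6| < δ implies |(-6y - 1) + 37| < ε.
|(-6y - 1) + 37| = |-6y + 36| = 6|y − 6|.
So 6|y − 6| < ε exactly when |y − 6| < ε/6.
Take δ = ε/6. If 0 < |y − 6| < δ then |(-6y - 1) + 37| = 6|y − 6| < 6·(ε/6) = ε.

δ = ε/6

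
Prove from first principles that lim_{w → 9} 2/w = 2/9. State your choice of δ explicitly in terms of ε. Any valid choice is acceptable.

Fix ε > 0. We seek δ > 0 such that 0 < |w − 9| < δ implies |2/w − (2/9)| < ε.
|2/w − (2/9)| = 2·|9 − w|/(9·|w|) = 2|w − 9|/(9|w|).
Restrict δ ≤ 9/2. Then |w − 9| < 9/2 gives |w| > 9/2, so 9|w| > 81/2.
Then |2/w − (2/9)| < 2|w − 9|/(81/2), which is < ε when |w − 9| < (81/4)ε.
Take δ = min(9/2, (81/4)ε). Then 0 < |w − 9| < δ gives both |w − 9| < 9/2 and |w − 9| < (81/4)ε, so |2/w − (2/9)| < ε.

δ = min(9/2, (81/4)ε)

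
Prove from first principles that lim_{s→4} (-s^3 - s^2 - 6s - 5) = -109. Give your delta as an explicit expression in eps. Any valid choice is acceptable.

delta = min(2, eps/92)

Fix eps > 0. We want delta > 0 such that 0 < |s − 4| < delta implies |(-s^3 - s^2 - 6s - 5) + 109| < eps.
(-s^3 - s^2 - 6s - 5) + 109 = -s^3 - s^2 - 6s + 104 = (s − 4)(-s^2 - 5s - 26).
So |(-s^3 - s^2 - 6s - 5) + 109| = |s − 4|·|-s^2 - 5s - 26|.
Assume first that |s − 4| < 2, so |s| < 6. Then |-s^2 - 5s - 26| ≤ 6^2 + 5·6 + 26 = 92.
Hence |(-s^3 - s^2 - 6s - 5) + 109| ≤ 92|s − 4| < eps provided |s − 4| < eps/92.
Take delta = min(2, eps/92). Then 0 < |s − 4| < delta gives both |s − 4| < 2 and |s − 4| < eps/92, so |(-s^3 - s^2 - 6s - 5) + 109| < eps.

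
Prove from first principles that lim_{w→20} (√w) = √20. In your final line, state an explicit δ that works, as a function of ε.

Let ε > 0. We want δ > 0 such that 0 < |w − 20| < δ implies |√w − √20| < ε.
Multiplying by the conjugate, |√w − √20| = |w − 20|/(√w + √20).
Restrict δ ≤ 20 so that |w − 20| < 20 forces w > 0, and then √w + √20 > √20.
Hence |√w − √20| < |w − 20|/√20, which is < ε once |w − 20| < √20·ε.
Take δ = min(20, √20·ε). If 0 < |w − 20| < δ then w > 0 and |√w − √20| < |w − 20|/√20 < ε.

δ = min(20, √20·ε)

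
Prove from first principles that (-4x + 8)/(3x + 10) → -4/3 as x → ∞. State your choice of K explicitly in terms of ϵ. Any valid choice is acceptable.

K = (64/9)/ϵ

Let ϵ > 0. We seek K > 0 such that x > K implies |(-4x + 8)/(3x + 10) + 4/3| < ϵ.
(-4x + 8)/(3x + 10) + 4/3 = (3(-4x + 8) − (-4)(3x + 10)) / (3(3x + 10)) = 64/(3(3x + 10)).
For x > 0 we have 3x + 10 > 3x, so |(-4x + 8)/(3x + 10) + 4/3| = 64/(3(3x + 10)) < 64/(3·3x) = (64/9)/x.
Thus |(-4x + 8)/(3x + 10) + 4/3| < ϵ whenever x > (64/9)/ϵ.
Take K = (64/9)/ϵ. If x > K then |(-4x + 8)/(3x + 10) + 4/3| < (64/9)/x < ϵ.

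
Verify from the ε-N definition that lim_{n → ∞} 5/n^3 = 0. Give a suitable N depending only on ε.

Let ε > 0. For n ≥ 1, |5/n^3 − 0| = 5/n^3.
5/n^3 < ε ⇔ n^3 > 5/ε ⇔ n > (5/ε)^{1/3}.
Take N = (5/ε)^{1/3}. Then n > N implies 5/n^3 < ε.

N = (5/ε)^{1/3}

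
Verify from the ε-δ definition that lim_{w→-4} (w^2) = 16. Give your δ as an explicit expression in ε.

δ = min(2, ε/10)

Fix ε > 0. We seek δ > 0 with 0 < |w + 4| < δ ⇒ |w^2 − 16| < ε.
Factor: w^2 − 16 = (w + 4)(w - 4), so |w^2 − 16| = |w + 4|·|w - 4|.
Impose δ ≤ 2 so that |w| < 6; then |w - 4| ≤ 10.
Hence |w^2 − 16| ≤ 10|w + 4|, which is < ε once |w + 4| < ε/10.
Take δ = min(2, ε/10). If 0 < |w + 4| < δ then both bounds hold and |w^2 − 16| ≤ 10|w + 4| < 10·(ε/10) = ε.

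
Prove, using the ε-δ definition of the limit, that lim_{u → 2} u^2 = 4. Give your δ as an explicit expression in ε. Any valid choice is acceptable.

δ = min(1, ε/5)

Fix ε > 0. We seek δ > 0 with 0 < |u − 2| < δ ⇒ |u^2 − 4| < ε.
Factor: u^2 − 4 = (u − 2)(u + 2), so |u^2 − 4| = |u − 2|·|u + 2|.
Restrict δ ≤ 1. Then |u − 2| < 1 gives |u| < 3, so by the triangle inequality |u + 2| ≤ 3 + 2 = 5.
Hence |u^2 − 4| ≤ 5|u − 2|, which is < ε once |u − 2| < ε/5.
Take δ = min(1, ε/5). If 0 < |u − 2| < δ then both bounds hold and |u^2 − 4| ≤ 5|u − 2| < 5·(ε/5) = ε.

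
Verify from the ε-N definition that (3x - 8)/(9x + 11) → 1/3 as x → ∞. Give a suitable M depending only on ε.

M = (35/27)/ε

Let ε > 0. We seek M > 0 such that x > M implies |(3x - 8)/(9x + 11) − (1/3)| < ε.
(3x - 8)/(9x + 11) − (1/3) = (9(3x - 8) − 3(9x + 11)) / (9(9x + 11)) = -105/(9(9x + 11)).
For x > 0 we have 9x + 11 > 9x, so |(3x - 8)/(9x + 11) − (1/3)| = 105/(9(9x + 11)) < 105/(9·9x) = (35/27)/x.
Thus |(3x - 8)/(9x + 11) − (1/3)| < ε whenever x > (35/27)/ε.
Take M = (35/27)/ε. If x > M then |(3x - 8)/(9x + 11) − (1/3)| < (35/27)/x < ε.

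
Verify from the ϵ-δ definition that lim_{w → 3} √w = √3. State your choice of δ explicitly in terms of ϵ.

Let ϵ > 0 be given. We want δ > 0 such that 0 < |w − 3| < δ implies |√w − √3| < ϵ.
Multiplying by the conjugate, |√w − √3| = |w − 3|/(√w + √3).
Restrict δ ≤ 3 so that |w − 3| < 3 forces w > 0, and then √w + √3 > √3.
Hence |√w − √3| < |w − 3|/√3, which is < ϵ once |w − 3| < √3·ϵ.
Take δ = min(3, √3·ϵ). If 0 < |w − 3| < δ then w > 0 and |√w − √3| < |w − 3|/√3 < ϵ.

δ = min(3, √3·ϵ)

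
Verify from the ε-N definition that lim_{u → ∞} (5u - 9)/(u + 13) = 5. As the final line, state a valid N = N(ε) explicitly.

Fix ε > 0. We seek N > 0 such that u > N implies |(5u - 9)/(u + 13) − 5| < ε.
(5u - 9)/(u + 13) − 5 = ((5u - 9) − 5(u + 13)) / ((u + 13)) = -74/((u + 13)).
For u > 0 we have u + 13 > u, so |(5u - 9)/(u + 13) − 5| = 74/((u + 13)) < 74/(u) = 74/u.
Thus |(5u - 9)/(u + 13) − 5| < ε whenever u > 74/ε.
Take N = 74/ε. If u > N then |(5u - 9)/(u + 13) − 5| < 74/u < ε.

N = 74/ε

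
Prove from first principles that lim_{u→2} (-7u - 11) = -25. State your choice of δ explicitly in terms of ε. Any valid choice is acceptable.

Let ε > 0 be given. We need δ > 0 so that 0 < |u − 2| < δ implies |(-7u - 11) + 25| < ε.
|(-7u - 11) + 25| = |-7u + 14| = 7|u − 2|.
So 7|u − 2| < ε exactly when |u − 2| < ε/7.
Take δ = ε/7. If 0 < |u − 2| < δ then |(-7u - 11) + 25| = 7|u − 2| < 7·(ε/7) = ε.

δ = ε/7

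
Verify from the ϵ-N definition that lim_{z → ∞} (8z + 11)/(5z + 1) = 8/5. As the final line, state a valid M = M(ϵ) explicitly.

M = (47/25)/ϵ

Fix ϵ > 0. We seek M > 0 such that z > M implies |(8z + 11)/(5z + 1) − (8/5)| < ϵ.
(8z + 11)/(5z + 1) − (8/5) = (5(8z + 11) − 8(5z + 1)) / (5(5z + 1)) = 47/(5(5z + 1)).
For z > 0 we have 5z + 1 > 5z, so |(8z + 11)/(5z + 1) − (8/5)| = 47/(5(5z + 1)) < 47/(5·5z) = (47/25)/z.
Thus |(8z + 11)/(5z + 1) − (8/5)| < ϵ whenever z > (47/25)/ϵ.
Take M = (47/25)/ϵ. If z > M then |(8z + 11)/(5z + 1) − (8/5)| < (47/25)/z < ϵ.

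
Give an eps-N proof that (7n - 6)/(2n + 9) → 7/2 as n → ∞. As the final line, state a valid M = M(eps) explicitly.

M = (75/4)/eps

Let eps > 0. For n ≥ 1, |(7n - 6)/(2n + 9) − (7/2)| = |-75|/(2(2n + 9)) = 75/(2(2n + 9)).
Since 2n + 9 ≥ 2n for n ≥ 1, this is ≤ 75/(2·2n) = (75/4)/n.
So |(7n - 6)/(2n + 9) − (7/2)| < eps whenever n > (75/4)/eps.
Take M = (75/4)/eps. If n > M then |(7n - 6)/(2n + 9) − (7/2)| ≤ (75/4)/n < eps.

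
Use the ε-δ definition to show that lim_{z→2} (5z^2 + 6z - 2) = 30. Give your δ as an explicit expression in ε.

Suppose ε > 0. We want δ > 0 such that 0 < |z − 2| < δ implies |(5z^2 + 6z - 2) − 30| < ε.
(5z^2 + 6z - 2) − 30 = 5z^2 + 6z - 32 = (z − 2)(5z + 16).
So |(5z^2 + 6z - 2) − 30| = |z − 2|·|5z + 16|.
Require δ ≤ 2. Then |z − 2| < 2 gives |z| < 4, and by the triangle inequality |5z + 16| ≤ 5·4 + 16 = 36.
Hence |(5z^2 + 6z - 2) − 30| ≤ 36|z − 2| < ε provided |z − 2| < ε/36.
Take δ = min(2, ε/36). Then 0 < |z − 2| < δ gives both |z − 2| < 2 and |z − 2| < ε/36, so |(5z^2 + 6z - 2) − 30| < ε.

δ = min(2, ε/36)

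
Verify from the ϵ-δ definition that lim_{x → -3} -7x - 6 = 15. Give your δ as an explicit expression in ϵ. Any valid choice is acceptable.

Fix ϵ > 0. We need δ > 0 so that 0 < |x + 3| < δ implies |(-7x - 6) − 15| < ϵ.
Since (-7x - 6) − 15 = -7(x + 3), we have |(-7x - 6) − 15| = 7|x + 3|.
Thus it suffices that |x + 3| < ϵ/7.
Take δ = ϵ/7. If 0 < |x + 3| < δ then |(-7x - 6) − 15| = 7|x + 3| < 7·(ϵ/7) = ϵ.

δ = ϵ/7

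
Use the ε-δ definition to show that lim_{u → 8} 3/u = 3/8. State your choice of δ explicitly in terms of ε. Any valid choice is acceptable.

δ = min(4, (32/3)ε)

Let ε > 0 be given. We seek δ > 0 such that 0 < |u − 8| < δ implies |3/u − (3/8)| < ε.
|3/u − (3/8)| = 3·|8 − u|/(8·|u|) = 3|u − 8|/(8|u|).
Require δ ≤ 4 so that |u| > 8 − 4 = 4, hence 8|u| > 32.
Then |3/u − (3/8)| < 3|u − 8|/32, which is < ε when |u − 8| < (32/3)ε.
Take δ = min(4, (32/3)ε). Then 0 < |u − 8| < δ gives both |u − 8| < 4 and |u − 8| < (32/3)ε, so |3/u − (3/8)| < ε.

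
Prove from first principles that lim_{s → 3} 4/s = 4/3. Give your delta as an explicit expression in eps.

delta = min(3/2, (9/8)eps)

Let eps > 0 be given. We seek delta > 0 such that 0 < |s − 3| < delta implies |4/s − (4/3)| < eps.
|4/s − (4/3)| = 4·|3 − s|/(3·|s|) = 4|s − 3|/(3|s|).
Restrict delta ≤ 3/2. Then |s − 3| < 3/2 gives |s| > 3/2, so 3|s| > 9/2.
Then |4/s − (4/3)| < 4|s − 3|/(9/2), which is < eps when |s − 3| < (9/8)eps.
Take delta = min(3/2, (9/8)eps). Then 0 < |s − 3| < delta gives both |s − 3| < 3/2 and |s − 3| < (9/8)eps, so |4/s − (4/3)| < eps.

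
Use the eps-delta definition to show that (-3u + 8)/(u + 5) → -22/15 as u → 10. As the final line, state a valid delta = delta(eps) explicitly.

delta = min(15/2, (225/46)eps)

Let eps > 0. We want delta > 0 with 0 < |u − 10| < delta ⇒ |(-3u + 8)/(u + 5) + 22/15| < eps.
Combining over a common denominator, (-3u + 8)/(u + 5) + 22/15 = [(-3u + 8)·15 − (-22)·(u + 5)] / [15·(u + 5)] = -23(u − 10) / (15(u + 5)).
So |(-3u + 8)/(u + 5) + 22/15| = 23|u − 10| / (15·|u + 5|).
Restrict delta ≤ 15/2. Then |u − 10| < 15/2 gives |u + 5| = |(u − 10) + 15| ≥ 15 − 15/2 = 15/2.
Hence |(-3u + 8)/(u + 5) + 22/15| < 23|u − 10|/(15·(15/2)) = (46/225)|u − 10|, which is < eps once |u − 10| < (225/46)eps.
Take delta = min(15/2, (225/46)eps). Then 0 < |u − 10| < delta forces both bounds, so |(-3u + 8)/(u + 5) + 22/15| < eps.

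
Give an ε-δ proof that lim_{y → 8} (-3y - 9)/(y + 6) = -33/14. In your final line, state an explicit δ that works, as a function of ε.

δ = min(7, (98/9)ε)

Let ε > 0 be given. We want δ > 0 with 0 < |y − 8| < δ ⇒ |(-3y - 9)/(y + 6) + 33/14| < ε.
Combining over a common denominator, (-3y - 9)/(y + 6) + 33/14 = [(-3y - 9)·14 − (-33)·(y + 6)] / [14·(y + 6)] = -9(y − 8) / (14(y + 6)).
So |(-3y - 9)/(y + 6) + 33/14| = 9|y − 8| / (14·|y + 6|).
Restrict δ ≤ 7. Then |y − 8| < 7 gives |y + 6| = |(y − 8) + 14| ≥ 14 − 7 = 7.
Hence |(-3y - 9)/(y + 6) + 33/14| < 9|y − 8|/(14·7) = (9/98)|y − 8|, which is < ε once |y − 8| < (98/9)ε.
Take δ = min(7, (98/9)ε). Then 0 < |y − 8| < δ forces both bounds, so |(-3y - 9)/(y + 6) + 33/14| < ε.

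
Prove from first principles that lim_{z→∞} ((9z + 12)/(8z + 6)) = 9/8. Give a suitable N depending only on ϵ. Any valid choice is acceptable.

N = (21/32)/ϵ

Let ϵ > 0 be given. We seek N > 0 such that z > N implies |(9z + 12)/(8z + 6) − (9/8)| < ϵ.
(9z + 12)/(8z + 6) − (9/8) = (8(9z + 12) − 9(8z + 6)) / (8(8z + 6)) = 42/(8(8z + 6)).
For z > 0 we have 8z + 6 > 8z, so |(9z + 12)/(8z + 6) − (9/8)| = 42/(8(8z + 6)) < 42/(8·8z) = (21/32)/z.
Thus |(9z + 12)/(8z + 6) − (9/8)| < ϵ whenever z > (21/32)/ϵ.
Take N = (21/32)/ϵ. If z > N then |(9z + 12)/(8z + 6) − (9/8)| < (21/32)/z < ϵ.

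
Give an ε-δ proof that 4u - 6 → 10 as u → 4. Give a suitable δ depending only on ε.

δ = ε/4

Fix ε > 0. We need δ > 0 so that 0 < |u − 4| < δ implies |(4u - 6) − 10| < ε.
Since (4u - 6) − 10 = 4(u − 4), we have |(4u - 6) − 10| = 4|u − 4|.
Thus it suffices that |u − 4| < ε/4.
Choosing δ = ε/4 gives |(4u - 6) − 10| = 4|u − 4| < ε whenever |u − 4| < δ.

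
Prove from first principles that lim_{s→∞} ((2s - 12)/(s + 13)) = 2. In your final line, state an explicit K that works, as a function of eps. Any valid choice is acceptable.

K = 38/eps

Suppose eps > 0. We seek K > 0 such that s > K implies |(2s - 12)/(s + 13) − 2| < eps.
(2s - 12)/(s + 13) − 2 = ((2s - 12) − 2(s + 13)) / ((s + 13)) = -38/((s + 13)).
For s > 0 we have s + 13 > s, so |(2s - 12)/(s + 13) − 2| = 38/((s + 13)) < 38/(s) = 38/s.
Thus |(2s - 12)/(s + 13) − 2| < eps whenever s > 38/eps.
Take K = 38/eps. If s > K then |(2s - 12)/(s + 13) − 2| < 38/s < eps.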